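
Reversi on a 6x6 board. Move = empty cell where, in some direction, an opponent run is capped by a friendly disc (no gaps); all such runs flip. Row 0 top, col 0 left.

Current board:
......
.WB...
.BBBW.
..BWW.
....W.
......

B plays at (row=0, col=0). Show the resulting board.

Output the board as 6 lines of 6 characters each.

Place B at (0,0); scan 8 dirs for brackets.
Dir NW: edge -> no flip
Dir N: edge -> no flip
Dir NE: edge -> no flip
Dir W: edge -> no flip
Dir E: first cell '.' (not opp) -> no flip
Dir SW: edge -> no flip
Dir S: first cell '.' (not opp) -> no flip
Dir SE: opp run (1,1) capped by B -> flip
All flips: (1,1)

Answer: B.....
.BB...
.BBBW.
..BWW.
....W.
......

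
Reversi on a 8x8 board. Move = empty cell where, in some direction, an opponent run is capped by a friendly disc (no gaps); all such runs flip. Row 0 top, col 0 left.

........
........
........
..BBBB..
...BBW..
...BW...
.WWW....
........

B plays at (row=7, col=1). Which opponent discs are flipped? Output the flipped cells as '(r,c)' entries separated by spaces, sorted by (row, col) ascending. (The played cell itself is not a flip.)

Dir NW: first cell '.' (not opp) -> no flip
Dir N: opp run (6,1), next='.' -> no flip
Dir NE: opp run (6,2) capped by B -> flip
Dir W: first cell '.' (not opp) -> no flip
Dir E: first cell '.' (not opp) -> no flip
Dir SW: edge -> no flip
Dir S: edge -> no flip
Dir SE: edge -> no flip

Answer: (6,2)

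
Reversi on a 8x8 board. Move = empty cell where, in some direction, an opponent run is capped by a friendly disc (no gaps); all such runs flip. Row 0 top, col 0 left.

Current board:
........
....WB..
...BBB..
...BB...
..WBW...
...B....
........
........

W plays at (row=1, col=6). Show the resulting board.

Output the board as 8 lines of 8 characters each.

Answer: ........
....WWW.
...BBB..
...BB...
..WBW...
...B....
........
........

Derivation:
Place W at (1,6); scan 8 dirs for brackets.
Dir NW: first cell '.' (not opp) -> no flip
Dir N: first cell '.' (not opp) -> no flip
Dir NE: first cell '.' (not opp) -> no flip
Dir W: opp run (1,5) capped by W -> flip
Dir E: first cell '.' (not opp) -> no flip
Dir SW: opp run (2,5) (3,4) (4,3), next='.' -> no flip
Dir S: first cell '.' (not opp) -> no flip
Dir SE: first cell '.' (not opp) -> no flip
All flips: (1,5)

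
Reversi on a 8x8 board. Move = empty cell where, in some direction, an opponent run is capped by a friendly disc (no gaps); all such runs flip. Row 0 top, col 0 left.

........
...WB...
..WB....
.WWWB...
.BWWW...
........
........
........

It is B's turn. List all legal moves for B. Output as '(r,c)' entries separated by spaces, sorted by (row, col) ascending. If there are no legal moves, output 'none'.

(0,2): no bracket -> illegal
(0,3): flips 1 -> legal
(0,4): no bracket -> illegal
(1,1): no bracket -> illegal
(1,2): flips 1 -> legal
(2,0): no bracket -> illegal
(2,1): flips 2 -> legal
(2,4): no bracket -> illegal
(3,0): flips 3 -> legal
(3,5): no bracket -> illegal
(4,0): no bracket -> illegal
(4,5): flips 3 -> legal
(5,1): no bracket -> illegal
(5,2): flips 1 -> legal
(5,3): flips 2 -> legal
(5,4): flips 1 -> legal
(5,5): no bracket -> illegal

Answer: (0,3) (1,2) (2,1) (3,0) (4,5) (5,2) (5,3) (5,4)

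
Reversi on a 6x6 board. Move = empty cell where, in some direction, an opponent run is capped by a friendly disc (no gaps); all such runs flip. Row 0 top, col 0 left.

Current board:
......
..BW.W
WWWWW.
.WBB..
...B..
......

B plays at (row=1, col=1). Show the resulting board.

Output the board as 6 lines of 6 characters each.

Place B at (1,1); scan 8 dirs for brackets.
Dir NW: first cell '.' (not opp) -> no flip
Dir N: first cell '.' (not opp) -> no flip
Dir NE: first cell '.' (not opp) -> no flip
Dir W: first cell '.' (not opp) -> no flip
Dir E: first cell 'B' (not opp) -> no flip
Dir SW: opp run (2,0), next=edge -> no flip
Dir S: opp run (2,1) (3,1), next='.' -> no flip
Dir SE: opp run (2,2) capped by B -> flip
All flips: (2,2)

Answer: ......
.BBW.W
WWBWW.
.WBB..
...B..
......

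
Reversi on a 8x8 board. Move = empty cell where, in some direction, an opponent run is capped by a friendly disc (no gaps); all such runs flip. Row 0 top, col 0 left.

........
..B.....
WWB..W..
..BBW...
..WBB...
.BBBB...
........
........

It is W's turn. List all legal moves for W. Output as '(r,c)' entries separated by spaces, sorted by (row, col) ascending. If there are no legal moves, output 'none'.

Answer: (0,2) (0,3) (2,3) (2,4) (3,1) (4,5) (6,0) (6,1) (6,2) (6,4) (6,5)

Derivation:
(0,1): no bracket -> illegal
(0,2): flips 3 -> legal
(0,3): flips 1 -> legal
(1,1): no bracket -> illegal
(1,3): no bracket -> illegal
(2,3): flips 1 -> legal
(2,4): flips 1 -> legal
(3,1): flips 2 -> legal
(3,5): no bracket -> illegal
(4,0): no bracket -> illegal
(4,1): no bracket -> illegal
(4,5): flips 2 -> legal
(5,0): no bracket -> illegal
(5,5): no bracket -> illegal
(6,0): flips 1 -> legal
(6,1): flips 2 -> legal
(6,2): flips 1 -> legal
(6,3): no bracket -> illegal
(6,4): flips 3 -> legal
(6,5): flips 3 -> legal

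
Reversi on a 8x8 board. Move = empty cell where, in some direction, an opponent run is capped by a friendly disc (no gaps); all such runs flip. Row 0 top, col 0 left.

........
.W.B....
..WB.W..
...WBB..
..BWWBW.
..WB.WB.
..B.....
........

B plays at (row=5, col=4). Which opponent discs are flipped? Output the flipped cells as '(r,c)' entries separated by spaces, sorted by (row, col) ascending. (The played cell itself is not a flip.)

Dir NW: opp run (4,3), next='.' -> no flip
Dir N: opp run (4,4) capped by B -> flip
Dir NE: first cell 'B' (not opp) -> no flip
Dir W: first cell 'B' (not opp) -> no flip
Dir E: opp run (5,5) capped by B -> flip
Dir SW: first cell '.' (not opp) -> no flip
Dir S: first cell '.' (not opp) -> no flip
Dir SE: first cell '.' (not opp) -> no flip

Answer: (4,4) (5,5)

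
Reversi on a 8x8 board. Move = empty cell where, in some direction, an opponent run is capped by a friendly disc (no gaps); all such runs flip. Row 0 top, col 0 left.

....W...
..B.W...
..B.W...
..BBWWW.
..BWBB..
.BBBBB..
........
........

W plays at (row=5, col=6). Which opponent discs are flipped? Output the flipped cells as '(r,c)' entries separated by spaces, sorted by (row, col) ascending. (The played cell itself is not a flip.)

Answer: (4,5)

Derivation:
Dir NW: opp run (4,5) capped by W -> flip
Dir N: first cell '.' (not opp) -> no flip
Dir NE: first cell '.' (not opp) -> no flip
Dir W: opp run (5,5) (5,4) (5,3) (5,2) (5,1), next='.' -> no flip
Dir E: first cell '.' (not opp) -> no flip
Dir SW: first cell '.' (not opp) -> no flip
Dir S: first cell '.' (not opp) -> no flip
Dir SE: first cell '.' (not opp) -> no flip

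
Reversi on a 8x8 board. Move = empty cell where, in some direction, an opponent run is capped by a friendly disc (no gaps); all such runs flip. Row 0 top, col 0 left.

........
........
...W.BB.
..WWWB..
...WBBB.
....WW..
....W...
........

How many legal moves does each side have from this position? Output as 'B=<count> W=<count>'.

-- B to move --
(1,2): flips 2 -> legal
(1,3): no bracket -> illegal
(1,4): no bracket -> illegal
(2,1): no bracket -> illegal
(2,2): flips 1 -> legal
(2,4): flips 1 -> legal
(3,1): flips 3 -> legal
(4,1): no bracket -> illegal
(4,2): flips 1 -> legal
(5,2): flips 2 -> legal
(5,3): no bracket -> illegal
(5,6): no bracket -> illegal
(6,3): flips 1 -> legal
(6,5): flips 1 -> legal
(6,6): flips 1 -> legal
(7,3): flips 2 -> legal
(7,4): flips 2 -> legal
(7,5): no bracket -> illegal
B mobility = 11
-- W to move --
(1,4): no bracket -> illegal
(1,5): flips 3 -> legal
(1,6): flips 1 -> legal
(1,7): no bracket -> illegal
(2,4): no bracket -> illegal
(2,7): no bracket -> illegal
(3,6): flips 2 -> legal
(3,7): flips 1 -> legal
(4,7): flips 3 -> legal
(5,3): no bracket -> illegal
(5,6): flips 1 -> legal
(5,7): no bracket -> illegal
W mobility = 6

Answer: B=11 W=6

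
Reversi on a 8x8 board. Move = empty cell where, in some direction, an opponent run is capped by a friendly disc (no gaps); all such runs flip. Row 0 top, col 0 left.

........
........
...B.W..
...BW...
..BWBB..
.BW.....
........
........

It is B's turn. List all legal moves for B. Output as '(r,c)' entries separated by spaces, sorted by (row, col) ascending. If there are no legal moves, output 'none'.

Answer: (2,4) (3,5) (5,3) (6,2)

Derivation:
(1,4): no bracket -> illegal
(1,5): no bracket -> illegal
(1,6): no bracket -> illegal
(2,4): flips 1 -> legal
(2,6): no bracket -> illegal
(3,2): no bracket -> illegal
(3,5): flips 1 -> legal
(3,6): no bracket -> illegal
(4,1): no bracket -> illegal
(5,3): flips 2 -> legal
(5,4): no bracket -> illegal
(6,1): no bracket -> illegal
(6,2): flips 1 -> legal
(6,3): no bracket -> illegal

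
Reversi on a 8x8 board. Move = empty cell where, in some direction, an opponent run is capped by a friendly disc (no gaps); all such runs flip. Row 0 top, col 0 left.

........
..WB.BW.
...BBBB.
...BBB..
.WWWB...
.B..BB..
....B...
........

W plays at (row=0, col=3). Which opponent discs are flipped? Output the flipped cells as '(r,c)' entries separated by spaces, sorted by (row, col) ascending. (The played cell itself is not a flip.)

Dir NW: edge -> no flip
Dir N: edge -> no flip
Dir NE: edge -> no flip
Dir W: first cell '.' (not opp) -> no flip
Dir E: first cell '.' (not opp) -> no flip
Dir SW: first cell 'W' (not opp) -> no flip
Dir S: opp run (1,3) (2,3) (3,3) capped by W -> flip
Dir SE: first cell '.' (not opp) -> no flip

Answer: (1,3) (2,3) (3,3)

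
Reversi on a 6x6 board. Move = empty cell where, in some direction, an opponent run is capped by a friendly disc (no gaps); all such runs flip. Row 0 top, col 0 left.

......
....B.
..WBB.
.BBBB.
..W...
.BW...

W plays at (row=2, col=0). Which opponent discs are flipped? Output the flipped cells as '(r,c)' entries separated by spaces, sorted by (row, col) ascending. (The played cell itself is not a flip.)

Dir NW: edge -> no flip
Dir N: first cell '.' (not opp) -> no flip
Dir NE: first cell '.' (not opp) -> no flip
Dir W: edge -> no flip
Dir E: first cell '.' (not opp) -> no flip
Dir SW: edge -> no flip
Dir S: first cell '.' (not opp) -> no flip
Dir SE: opp run (3,1) capped by W -> flip

Answer: (3,1)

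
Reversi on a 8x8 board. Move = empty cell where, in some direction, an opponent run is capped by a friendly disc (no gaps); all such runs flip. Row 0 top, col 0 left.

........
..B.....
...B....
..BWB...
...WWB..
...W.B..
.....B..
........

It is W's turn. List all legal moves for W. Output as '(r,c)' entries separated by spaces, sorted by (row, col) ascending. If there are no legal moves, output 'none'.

(0,1): no bracket -> illegal
(0,2): no bracket -> illegal
(0,3): no bracket -> illegal
(1,1): no bracket -> illegal
(1,3): flips 1 -> legal
(1,4): no bracket -> illegal
(2,1): flips 1 -> legal
(2,2): no bracket -> illegal
(2,4): flips 1 -> legal
(2,5): flips 1 -> legal
(3,1): flips 1 -> legal
(3,5): flips 1 -> legal
(3,6): no bracket -> illegal
(4,1): no bracket -> illegal
(4,2): no bracket -> illegal
(4,6): flips 1 -> legal
(5,4): no bracket -> illegal
(5,6): no bracket -> illegal
(6,4): no bracket -> illegal
(6,6): flips 1 -> legal
(7,4): no bracket -> illegal
(7,5): no bracket -> illegal
(7,6): no bracket -> illegal

Answer: (1,3) (2,1) (2,4) (2,5) (3,1) (3,5) (4,6) (6,6)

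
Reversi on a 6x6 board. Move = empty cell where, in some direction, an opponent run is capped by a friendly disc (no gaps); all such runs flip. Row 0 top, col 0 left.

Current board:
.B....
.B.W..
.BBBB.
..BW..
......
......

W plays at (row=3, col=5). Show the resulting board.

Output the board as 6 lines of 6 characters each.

Place W at (3,5); scan 8 dirs for brackets.
Dir NW: opp run (2,4) capped by W -> flip
Dir N: first cell '.' (not opp) -> no flip
Dir NE: edge -> no flip
Dir W: first cell '.' (not opp) -> no flip
Dir E: edge -> no flip
Dir SW: first cell '.' (not opp) -> no flip
Dir S: first cell '.' (not opp) -> no flip
Dir SE: edge -> no flip
All flips: (2,4)

Answer: .B....
.B.W..
.BBBW.
..BW.W
......
......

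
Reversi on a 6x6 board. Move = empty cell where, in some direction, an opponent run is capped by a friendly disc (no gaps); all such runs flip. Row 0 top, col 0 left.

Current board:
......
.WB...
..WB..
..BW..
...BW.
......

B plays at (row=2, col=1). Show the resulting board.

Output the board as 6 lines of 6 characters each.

Answer: ......
.WB...
.BBB..
..BW..
...BW.
......

Derivation:
Place B at (2,1); scan 8 dirs for brackets.
Dir NW: first cell '.' (not opp) -> no flip
Dir N: opp run (1,1), next='.' -> no flip
Dir NE: first cell 'B' (not opp) -> no flip
Dir W: first cell '.' (not opp) -> no flip
Dir E: opp run (2,2) capped by B -> flip
Dir SW: first cell '.' (not opp) -> no flip
Dir S: first cell '.' (not opp) -> no flip
Dir SE: first cell 'B' (not opp) -> no flip
All flips: (2,2)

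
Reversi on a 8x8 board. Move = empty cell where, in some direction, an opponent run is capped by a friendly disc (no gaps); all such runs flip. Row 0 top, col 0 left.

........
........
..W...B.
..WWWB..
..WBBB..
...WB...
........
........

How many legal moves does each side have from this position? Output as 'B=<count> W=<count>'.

-- B to move --
(1,1): flips 2 -> legal
(1,2): no bracket -> illegal
(1,3): no bracket -> illegal
(2,1): flips 1 -> legal
(2,3): flips 2 -> legal
(2,4): flips 1 -> legal
(2,5): flips 1 -> legal
(3,1): flips 3 -> legal
(4,1): flips 1 -> legal
(5,1): no bracket -> illegal
(5,2): flips 1 -> legal
(6,2): flips 1 -> legal
(6,3): flips 1 -> legal
(6,4): no bracket -> illegal
B mobility = 10
-- W to move --
(1,5): no bracket -> illegal
(1,6): no bracket -> illegal
(1,7): flips 3 -> legal
(2,4): no bracket -> illegal
(2,5): no bracket -> illegal
(2,7): no bracket -> illegal
(3,6): flips 1 -> legal
(3,7): no bracket -> illegal
(4,6): flips 3 -> legal
(5,2): flips 1 -> legal
(5,5): flips 2 -> legal
(5,6): flips 1 -> legal
(6,3): no bracket -> illegal
(6,4): flips 2 -> legal
(6,5): flips 2 -> legal
W mobility = 8

Answer: B=10 W=8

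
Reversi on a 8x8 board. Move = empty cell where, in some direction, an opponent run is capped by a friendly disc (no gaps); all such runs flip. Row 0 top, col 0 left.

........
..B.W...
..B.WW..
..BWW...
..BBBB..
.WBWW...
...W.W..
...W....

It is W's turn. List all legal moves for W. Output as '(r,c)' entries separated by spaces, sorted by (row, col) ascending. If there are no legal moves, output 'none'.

Answer: (1,1) (2,1) (3,1) (3,5) (3,6) (4,1) (5,5) (5,6) (6,1)

Derivation:
(0,1): no bracket -> illegal
(0,2): no bracket -> illegal
(0,3): no bracket -> illegal
(1,1): flips 1 -> legal
(1,3): no bracket -> illegal
(2,1): flips 2 -> legal
(2,3): no bracket -> illegal
(3,1): flips 2 -> legal
(3,5): flips 1 -> legal
(3,6): flips 1 -> legal
(4,1): flips 1 -> legal
(4,6): no bracket -> illegal
(5,5): flips 1 -> legal
(5,6): flips 1 -> legal
(6,1): flips 2 -> legal
(6,2): no bracket -> illegal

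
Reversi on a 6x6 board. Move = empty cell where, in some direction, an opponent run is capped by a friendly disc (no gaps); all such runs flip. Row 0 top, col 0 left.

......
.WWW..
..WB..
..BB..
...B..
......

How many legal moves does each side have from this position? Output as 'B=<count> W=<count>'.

-- B to move --
(0,0): flips 2 -> legal
(0,1): flips 1 -> legal
(0,2): flips 2 -> legal
(0,3): flips 1 -> legal
(0,4): no bracket -> illegal
(1,0): no bracket -> illegal
(1,4): no bracket -> illegal
(2,0): no bracket -> illegal
(2,1): flips 1 -> legal
(2,4): no bracket -> illegal
(3,1): no bracket -> illegal
B mobility = 5
-- W to move --
(1,4): no bracket -> illegal
(2,1): no bracket -> illegal
(2,4): flips 1 -> legal
(3,1): no bracket -> illegal
(3,4): flips 1 -> legal
(4,1): no bracket -> illegal
(4,2): flips 1 -> legal
(4,4): flips 1 -> legal
(5,2): no bracket -> illegal
(5,3): flips 3 -> legal
(5,4): no bracket -> illegal
W mobility = 5

Answer: B=5 W=5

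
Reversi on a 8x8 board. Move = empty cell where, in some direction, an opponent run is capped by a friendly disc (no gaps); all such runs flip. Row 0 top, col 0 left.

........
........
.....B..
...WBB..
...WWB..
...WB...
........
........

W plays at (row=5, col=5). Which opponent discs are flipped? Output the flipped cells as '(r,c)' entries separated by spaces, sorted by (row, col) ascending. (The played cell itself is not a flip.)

Dir NW: first cell 'W' (not opp) -> no flip
Dir N: opp run (4,5) (3,5) (2,5), next='.' -> no flip
Dir NE: first cell '.' (not opp) -> no flip
Dir W: opp run (5,4) capped by W -> flip
Dir E: first cell '.' (not opp) -> no flip
Dir SW: first cell '.' (not opp) -> no flip
Dir S: first cell '.' (not opp) -> no flip
Dir SE: first cell '.' (not opp) -> no flip

Answer: (5,4)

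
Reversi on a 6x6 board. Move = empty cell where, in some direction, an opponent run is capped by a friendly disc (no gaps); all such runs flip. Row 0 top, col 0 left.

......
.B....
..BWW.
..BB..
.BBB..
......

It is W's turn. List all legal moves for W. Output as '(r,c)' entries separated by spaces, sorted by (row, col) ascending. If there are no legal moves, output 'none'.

Answer: (2,1) (5,0) (5,1) (5,3)

Derivation:
(0,0): no bracket -> illegal
(0,1): no bracket -> illegal
(0,2): no bracket -> illegal
(1,0): no bracket -> illegal
(1,2): no bracket -> illegal
(1,3): no bracket -> illegal
(2,0): no bracket -> illegal
(2,1): flips 1 -> legal
(3,0): no bracket -> illegal
(3,1): no bracket -> illegal
(3,4): no bracket -> illegal
(4,0): no bracket -> illegal
(4,4): no bracket -> illegal
(5,0): flips 2 -> legal
(5,1): flips 2 -> legal
(5,2): no bracket -> illegal
(5,3): flips 2 -> legal
(5,4): no bracket -> illegal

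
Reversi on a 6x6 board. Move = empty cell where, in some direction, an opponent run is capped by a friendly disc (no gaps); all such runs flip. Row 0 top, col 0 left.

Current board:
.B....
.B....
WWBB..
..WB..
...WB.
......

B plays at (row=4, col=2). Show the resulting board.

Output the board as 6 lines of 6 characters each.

Place B at (4,2); scan 8 dirs for brackets.
Dir NW: first cell '.' (not opp) -> no flip
Dir N: opp run (3,2) capped by B -> flip
Dir NE: first cell 'B' (not opp) -> no flip
Dir W: first cell '.' (not opp) -> no flip
Dir E: opp run (4,3) capped by B -> flip
Dir SW: first cell '.' (not opp) -> no flip
Dir S: first cell '.' (not opp) -> no flip
Dir SE: first cell '.' (not opp) -> no flip
All flips: (3,2) (4,3)

Answer: .B....
.B....
WWBB..
..BB..
..BBB.
......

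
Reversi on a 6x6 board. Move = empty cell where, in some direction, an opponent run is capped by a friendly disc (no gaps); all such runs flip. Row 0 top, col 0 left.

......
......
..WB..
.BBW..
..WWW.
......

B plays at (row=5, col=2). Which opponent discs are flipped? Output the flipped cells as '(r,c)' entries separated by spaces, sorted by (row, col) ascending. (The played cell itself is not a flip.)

Answer: (4,2)

Derivation:
Dir NW: first cell '.' (not opp) -> no flip
Dir N: opp run (4,2) capped by B -> flip
Dir NE: opp run (4,3), next='.' -> no flip
Dir W: first cell '.' (not opp) -> no flip
Dir E: first cell '.' (not opp) -> no flip
Dir SW: edge -> no flip
Dir S: edge -> no flip
Dir SE: edge -> no flip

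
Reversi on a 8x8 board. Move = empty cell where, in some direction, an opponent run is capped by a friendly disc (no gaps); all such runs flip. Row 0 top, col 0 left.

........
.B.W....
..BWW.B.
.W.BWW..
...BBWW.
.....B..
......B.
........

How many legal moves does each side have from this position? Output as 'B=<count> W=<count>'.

-- B to move --
(0,2): no bracket -> illegal
(0,3): flips 2 -> legal
(0,4): flips 1 -> legal
(1,2): no bracket -> illegal
(1,4): flips 2 -> legal
(1,5): flips 1 -> legal
(2,0): no bracket -> illegal
(2,1): no bracket -> illegal
(2,5): flips 5 -> legal
(3,0): no bracket -> illegal
(3,2): no bracket -> illegal
(3,6): flips 2 -> legal
(3,7): flips 1 -> legal
(4,0): flips 1 -> legal
(4,1): no bracket -> illegal
(4,2): no bracket -> illegal
(4,7): flips 2 -> legal
(5,4): no bracket -> illegal
(5,6): no bracket -> illegal
(5,7): no bracket -> illegal
B mobility = 9
-- W to move --
(0,0): no bracket -> illegal
(0,1): no bracket -> illegal
(0,2): no bracket -> illegal
(1,0): no bracket -> illegal
(1,2): no bracket -> illegal
(1,5): no bracket -> illegal
(1,6): no bracket -> illegal
(1,7): flips 1 -> legal
(2,0): no bracket -> illegal
(2,1): flips 1 -> legal
(2,5): no bracket -> illegal
(2,7): no bracket -> illegal
(3,2): flips 1 -> legal
(3,6): no bracket -> illegal
(3,7): no bracket -> illegal
(4,2): flips 3 -> legal
(5,2): flips 1 -> legal
(5,3): flips 3 -> legal
(5,4): flips 1 -> legal
(5,6): no bracket -> illegal
(5,7): no bracket -> illegal
(6,4): flips 1 -> legal
(6,5): flips 1 -> legal
(6,7): no bracket -> illegal
(7,5): no bracket -> illegal
(7,6): no bracket -> illegal
(7,7): no bracket -> illegal
W mobility = 9

Answer: B=9 W=9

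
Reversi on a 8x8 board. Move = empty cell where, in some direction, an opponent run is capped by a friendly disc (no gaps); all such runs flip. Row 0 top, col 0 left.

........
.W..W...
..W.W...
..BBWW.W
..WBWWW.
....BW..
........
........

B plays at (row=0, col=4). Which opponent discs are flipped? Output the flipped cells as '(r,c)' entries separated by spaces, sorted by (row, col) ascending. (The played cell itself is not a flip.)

Dir NW: edge -> no flip
Dir N: edge -> no flip
Dir NE: edge -> no flip
Dir W: first cell '.' (not opp) -> no flip
Dir E: first cell '.' (not opp) -> no flip
Dir SW: first cell '.' (not opp) -> no flip
Dir S: opp run (1,4) (2,4) (3,4) (4,4) capped by B -> flip
Dir SE: first cell '.' (not opp) -> no flip

Answer: (1,4) (2,4) (3,4) (4,4)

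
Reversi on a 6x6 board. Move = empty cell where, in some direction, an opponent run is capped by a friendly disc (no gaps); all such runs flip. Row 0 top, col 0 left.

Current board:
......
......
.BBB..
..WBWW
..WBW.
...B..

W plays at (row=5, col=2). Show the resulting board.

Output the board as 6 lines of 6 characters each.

Place W at (5,2); scan 8 dirs for brackets.
Dir NW: first cell '.' (not opp) -> no flip
Dir N: first cell 'W' (not opp) -> no flip
Dir NE: opp run (4,3) capped by W -> flip
Dir W: first cell '.' (not opp) -> no flip
Dir E: opp run (5,3), next='.' -> no flip
Dir SW: edge -> no flip
Dir S: edge -> no flip
Dir SE: edge -> no flip
All flips: (4,3)

Answer: ......
......
.BBB..
..WBWW
..WWW.
..WB..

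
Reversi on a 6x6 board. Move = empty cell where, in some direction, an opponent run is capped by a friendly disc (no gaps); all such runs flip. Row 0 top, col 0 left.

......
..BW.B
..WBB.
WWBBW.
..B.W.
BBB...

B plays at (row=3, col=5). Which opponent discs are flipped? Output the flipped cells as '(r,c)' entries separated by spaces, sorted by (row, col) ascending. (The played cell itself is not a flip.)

Answer: (3,4)

Derivation:
Dir NW: first cell 'B' (not opp) -> no flip
Dir N: first cell '.' (not opp) -> no flip
Dir NE: edge -> no flip
Dir W: opp run (3,4) capped by B -> flip
Dir E: edge -> no flip
Dir SW: opp run (4,4), next='.' -> no flip
Dir S: first cell '.' (not opp) -> no flip
Dir SE: edge -> no flip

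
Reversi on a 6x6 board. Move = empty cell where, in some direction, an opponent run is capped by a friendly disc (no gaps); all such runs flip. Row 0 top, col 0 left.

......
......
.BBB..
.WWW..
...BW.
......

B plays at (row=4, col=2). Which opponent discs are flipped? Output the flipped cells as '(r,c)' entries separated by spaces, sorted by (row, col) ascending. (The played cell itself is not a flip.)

Dir NW: opp run (3,1), next='.' -> no flip
Dir N: opp run (3,2) capped by B -> flip
Dir NE: opp run (3,3), next='.' -> no flip
Dir W: first cell '.' (not opp) -> no flip
Dir E: first cell 'B' (not opp) -> no flip
Dir SW: first cell '.' (not opp) -> no flip
Dir S: first cell '.' (not opp) -> no flip
Dir SE: first cell '.' (not opp) -> no flip

Answer: (3,2)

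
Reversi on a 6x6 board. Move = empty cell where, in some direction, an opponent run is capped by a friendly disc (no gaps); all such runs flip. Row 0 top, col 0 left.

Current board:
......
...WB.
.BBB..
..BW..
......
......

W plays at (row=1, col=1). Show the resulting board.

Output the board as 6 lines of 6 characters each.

Answer: ......
.W.WB.
.BWB..
..BW..
......
......

Derivation:
Place W at (1,1); scan 8 dirs for brackets.
Dir NW: first cell '.' (not opp) -> no flip
Dir N: first cell '.' (not opp) -> no flip
Dir NE: first cell '.' (not opp) -> no flip
Dir W: first cell '.' (not opp) -> no flip
Dir E: first cell '.' (not opp) -> no flip
Dir SW: first cell '.' (not opp) -> no flip
Dir S: opp run (2,1), next='.' -> no flip
Dir SE: opp run (2,2) capped by W -> flip
All flips: (2,2)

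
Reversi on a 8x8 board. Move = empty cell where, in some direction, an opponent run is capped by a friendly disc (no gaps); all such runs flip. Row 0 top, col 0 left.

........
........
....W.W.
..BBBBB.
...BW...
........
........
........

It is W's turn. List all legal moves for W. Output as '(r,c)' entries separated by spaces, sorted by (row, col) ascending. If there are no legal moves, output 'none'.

(2,1): no bracket -> illegal
(2,2): flips 1 -> legal
(2,3): no bracket -> illegal
(2,5): no bracket -> illegal
(2,7): no bracket -> illegal
(3,1): no bracket -> illegal
(3,7): no bracket -> illegal
(4,1): no bracket -> illegal
(4,2): flips 2 -> legal
(4,5): no bracket -> illegal
(4,6): flips 2 -> legal
(4,7): no bracket -> illegal
(5,2): no bracket -> illegal
(5,3): no bracket -> illegal
(5,4): no bracket -> illegal

Answer: (2,2) (4,2) (4,6)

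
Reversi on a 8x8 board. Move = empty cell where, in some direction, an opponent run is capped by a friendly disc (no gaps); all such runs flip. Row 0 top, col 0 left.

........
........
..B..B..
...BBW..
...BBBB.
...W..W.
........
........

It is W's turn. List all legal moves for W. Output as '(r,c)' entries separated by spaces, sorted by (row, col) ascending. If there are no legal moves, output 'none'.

Answer: (1,5) (2,3) (3,2) (3,6) (5,5) (5,7)

Derivation:
(1,1): no bracket -> illegal
(1,2): no bracket -> illegal
(1,3): no bracket -> illegal
(1,4): no bracket -> illegal
(1,5): flips 1 -> legal
(1,6): no bracket -> illegal
(2,1): no bracket -> illegal
(2,3): flips 4 -> legal
(2,4): no bracket -> illegal
(2,6): no bracket -> illegal
(3,1): no bracket -> illegal
(3,2): flips 2 -> legal
(3,6): flips 1 -> legal
(3,7): no bracket -> illegal
(4,2): no bracket -> illegal
(4,7): no bracket -> illegal
(5,2): no bracket -> illegal
(5,4): no bracket -> illegal
(5,5): flips 1 -> legal
(5,7): flips 1 -> legal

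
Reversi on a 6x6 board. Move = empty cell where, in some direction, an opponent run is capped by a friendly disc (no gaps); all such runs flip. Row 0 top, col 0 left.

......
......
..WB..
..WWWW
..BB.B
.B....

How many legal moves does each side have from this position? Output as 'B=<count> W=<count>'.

-- B to move --
(1,1): no bracket -> illegal
(1,2): flips 2 -> legal
(1,3): no bracket -> illegal
(2,1): flips 2 -> legal
(2,4): flips 1 -> legal
(2,5): flips 2 -> legal
(3,1): no bracket -> illegal
(4,1): flips 1 -> legal
(4,4): no bracket -> illegal
B mobility = 5
-- W to move --
(1,2): flips 1 -> legal
(1,3): flips 1 -> legal
(1,4): flips 1 -> legal
(2,4): flips 1 -> legal
(3,1): no bracket -> illegal
(4,0): no bracket -> illegal
(4,1): no bracket -> illegal
(4,4): no bracket -> illegal
(5,0): no bracket -> illegal
(5,2): flips 2 -> legal
(5,3): flips 1 -> legal
(5,4): flips 1 -> legal
(5,5): flips 1 -> legal
W mobility = 8

Answer: B=5 W=8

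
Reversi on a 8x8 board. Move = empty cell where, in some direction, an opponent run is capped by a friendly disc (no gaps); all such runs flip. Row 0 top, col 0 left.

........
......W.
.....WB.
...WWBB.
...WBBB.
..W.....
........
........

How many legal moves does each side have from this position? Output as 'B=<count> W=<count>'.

Answer: B=8 W=6

Derivation:
-- B to move --
(0,5): no bracket -> illegal
(0,6): flips 1 -> legal
(0,7): no bracket -> illegal
(1,4): flips 1 -> legal
(1,5): flips 1 -> legal
(1,7): no bracket -> illegal
(2,2): flips 1 -> legal
(2,3): flips 1 -> legal
(2,4): flips 2 -> legal
(2,7): no bracket -> illegal
(3,2): flips 2 -> legal
(4,1): no bracket -> illegal
(4,2): flips 1 -> legal
(5,1): no bracket -> illegal
(5,3): no bracket -> illegal
(5,4): no bracket -> illegal
(6,1): no bracket -> illegal
(6,2): no bracket -> illegal
(6,3): no bracket -> illegal
B mobility = 8
-- W to move --
(1,5): no bracket -> illegal
(1,7): no bracket -> illegal
(2,4): no bracket -> illegal
(2,7): flips 1 -> legal
(3,7): flips 2 -> legal
(4,7): flips 4 -> legal
(5,3): no bracket -> illegal
(5,4): flips 1 -> legal
(5,5): flips 3 -> legal
(5,6): flips 4 -> legal
(5,7): no bracket -> illegal
W mobility = 6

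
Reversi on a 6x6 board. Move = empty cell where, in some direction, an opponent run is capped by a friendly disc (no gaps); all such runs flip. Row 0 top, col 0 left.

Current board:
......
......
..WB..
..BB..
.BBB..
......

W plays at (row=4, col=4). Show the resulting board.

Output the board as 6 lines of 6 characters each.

Place W at (4,4); scan 8 dirs for brackets.
Dir NW: opp run (3,3) capped by W -> flip
Dir N: first cell '.' (not opp) -> no flip
Dir NE: first cell '.' (not opp) -> no flip
Dir W: opp run (4,3) (4,2) (4,1), next='.' -> no flip
Dir E: first cell '.' (not opp) -> no flip
Dir SW: first cell '.' (not opp) -> no flip
Dir S: first cell '.' (not opp) -> no flip
Dir SE: first cell '.' (not opp) -> no flip
All flips: (3,3)

Answer: ......
......
..WB..
..BW..
.BBBW.
......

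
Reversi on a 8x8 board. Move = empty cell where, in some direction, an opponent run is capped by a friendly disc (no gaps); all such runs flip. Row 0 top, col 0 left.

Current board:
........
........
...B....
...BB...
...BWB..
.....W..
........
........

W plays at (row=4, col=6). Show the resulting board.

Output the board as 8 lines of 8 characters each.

Answer: ........
........
...B....
...BB...
...BWWW.
.....W..
........
........

Derivation:
Place W at (4,6); scan 8 dirs for brackets.
Dir NW: first cell '.' (not opp) -> no flip
Dir N: first cell '.' (not opp) -> no flip
Dir NE: first cell '.' (not opp) -> no flip
Dir W: opp run (4,5) capped by W -> flip
Dir E: first cell '.' (not opp) -> no flip
Dir SW: first cell 'W' (not opp) -> no flip
Dir S: first cell '.' (not opp) -> no flip
Dir SE: first cell '.' (not opp) -> no flip
All flips: (4,5)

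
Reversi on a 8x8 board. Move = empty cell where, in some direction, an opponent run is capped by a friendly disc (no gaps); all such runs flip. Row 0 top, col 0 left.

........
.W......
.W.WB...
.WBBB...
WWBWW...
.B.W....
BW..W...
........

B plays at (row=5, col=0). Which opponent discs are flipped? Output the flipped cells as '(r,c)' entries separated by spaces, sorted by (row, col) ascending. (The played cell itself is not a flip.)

Dir NW: edge -> no flip
Dir N: opp run (4,0), next='.' -> no flip
Dir NE: opp run (4,1) capped by B -> flip
Dir W: edge -> no flip
Dir E: first cell 'B' (not opp) -> no flip
Dir SW: edge -> no flip
Dir S: first cell 'B' (not opp) -> no flip
Dir SE: opp run (6,1), next='.' -> no flip

Answer: (4,1)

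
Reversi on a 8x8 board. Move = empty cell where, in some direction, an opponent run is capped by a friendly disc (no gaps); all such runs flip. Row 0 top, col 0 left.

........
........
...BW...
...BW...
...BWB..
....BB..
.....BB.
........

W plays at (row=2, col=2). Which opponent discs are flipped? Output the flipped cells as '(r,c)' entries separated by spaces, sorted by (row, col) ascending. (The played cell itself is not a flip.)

Dir NW: first cell '.' (not opp) -> no flip
Dir N: first cell '.' (not opp) -> no flip
Dir NE: first cell '.' (not opp) -> no flip
Dir W: first cell '.' (not opp) -> no flip
Dir E: opp run (2,3) capped by W -> flip
Dir SW: first cell '.' (not opp) -> no flip
Dir S: first cell '.' (not opp) -> no flip
Dir SE: opp run (3,3) capped by W -> flip

Answer: (2,3) (3,3)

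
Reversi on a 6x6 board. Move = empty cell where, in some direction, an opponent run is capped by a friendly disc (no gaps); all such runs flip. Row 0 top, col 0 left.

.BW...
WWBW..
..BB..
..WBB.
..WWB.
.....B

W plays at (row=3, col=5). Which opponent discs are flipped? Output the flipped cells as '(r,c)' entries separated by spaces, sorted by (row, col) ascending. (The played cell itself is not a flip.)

Answer: (3,3) (3,4)

Derivation:
Dir NW: first cell '.' (not opp) -> no flip
Dir N: first cell '.' (not opp) -> no flip
Dir NE: edge -> no flip
Dir W: opp run (3,4) (3,3) capped by W -> flip
Dir E: edge -> no flip
Dir SW: opp run (4,4), next='.' -> no flip
Dir S: first cell '.' (not opp) -> no flip
Dir SE: edge -> no flip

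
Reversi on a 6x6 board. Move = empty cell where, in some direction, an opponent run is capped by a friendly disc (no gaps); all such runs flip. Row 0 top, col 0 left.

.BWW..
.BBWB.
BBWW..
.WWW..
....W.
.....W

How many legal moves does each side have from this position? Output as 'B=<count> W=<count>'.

Answer: B=6 W=6

Derivation:
-- B to move --
(0,4): flips 2 -> legal
(2,4): flips 2 -> legal
(3,0): no bracket -> illegal
(3,4): flips 1 -> legal
(3,5): no bracket -> illegal
(4,0): no bracket -> illegal
(4,1): flips 3 -> legal
(4,2): flips 3 -> legal
(4,3): flips 1 -> legal
(4,5): no bracket -> illegal
(5,3): no bracket -> illegal
(5,4): no bracket -> illegal
B mobility = 6
-- W to move --
(0,0): flips 2 -> legal
(0,4): no bracket -> illegal
(0,5): flips 1 -> legal
(1,0): flips 3 -> legal
(1,5): flips 1 -> legal
(2,4): no bracket -> illegal
(2,5): flips 1 -> legal
(3,0): flips 2 -> legal
W mobility = 6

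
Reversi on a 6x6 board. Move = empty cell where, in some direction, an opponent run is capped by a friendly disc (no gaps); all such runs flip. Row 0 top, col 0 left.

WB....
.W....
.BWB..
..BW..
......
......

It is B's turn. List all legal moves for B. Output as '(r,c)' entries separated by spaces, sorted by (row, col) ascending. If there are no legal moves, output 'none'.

(0,2): no bracket -> illegal
(1,0): no bracket -> illegal
(1,2): flips 1 -> legal
(1,3): no bracket -> illegal
(2,0): no bracket -> illegal
(2,4): no bracket -> illegal
(3,1): no bracket -> illegal
(3,4): flips 1 -> legal
(4,2): no bracket -> illegal
(4,3): flips 1 -> legal
(4,4): no bracket -> illegal

Answer: (1,2) (3,4) (4,3)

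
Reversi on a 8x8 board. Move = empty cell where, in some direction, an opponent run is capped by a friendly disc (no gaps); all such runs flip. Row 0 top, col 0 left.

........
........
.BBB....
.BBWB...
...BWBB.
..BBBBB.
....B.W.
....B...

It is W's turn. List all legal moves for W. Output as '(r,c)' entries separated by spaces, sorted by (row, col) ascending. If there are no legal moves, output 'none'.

Answer: (1,1) (1,3) (2,4) (3,0) (3,5) (3,6) (4,2) (4,7) (6,2) (6,3)

Derivation:
(1,0): no bracket -> illegal
(1,1): flips 1 -> legal
(1,2): no bracket -> illegal
(1,3): flips 1 -> legal
(1,4): no bracket -> illegal
(2,0): no bracket -> illegal
(2,4): flips 1 -> legal
(2,5): no bracket -> illegal
(3,0): flips 2 -> legal
(3,5): flips 1 -> legal
(3,6): flips 2 -> legal
(3,7): no bracket -> illegal
(4,0): no bracket -> illegal
(4,1): no bracket -> illegal
(4,2): flips 1 -> legal
(4,7): flips 2 -> legal
(5,1): no bracket -> illegal
(5,7): no bracket -> illegal
(6,1): no bracket -> illegal
(6,2): flips 1 -> legal
(6,3): flips 2 -> legal
(6,5): no bracket -> illegal
(6,7): no bracket -> illegal
(7,3): no bracket -> illegal
(7,5): no bracket -> illegal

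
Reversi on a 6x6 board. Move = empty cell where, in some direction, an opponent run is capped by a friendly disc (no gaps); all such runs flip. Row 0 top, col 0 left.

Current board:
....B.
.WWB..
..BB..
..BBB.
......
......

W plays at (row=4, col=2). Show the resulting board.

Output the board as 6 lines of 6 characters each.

Place W at (4,2); scan 8 dirs for brackets.
Dir NW: first cell '.' (not opp) -> no flip
Dir N: opp run (3,2) (2,2) capped by W -> flip
Dir NE: opp run (3,3), next='.' -> no flip
Dir W: first cell '.' (not opp) -> no flip
Dir E: first cell '.' (not opp) -> no flip
Dir SW: first cell '.' (not opp) -> no flip
Dir S: first cell '.' (not opp) -> no flip
Dir SE: first cell '.' (not opp) -> no flip
All flips: (2,2) (3,2)

Answer: ....B.
.WWB..
..WB..
..WBB.
..W...
......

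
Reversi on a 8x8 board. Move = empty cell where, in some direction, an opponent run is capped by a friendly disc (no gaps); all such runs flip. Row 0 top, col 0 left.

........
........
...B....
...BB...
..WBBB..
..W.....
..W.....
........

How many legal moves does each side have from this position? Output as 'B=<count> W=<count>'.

-- B to move --
(3,1): no bracket -> illegal
(3,2): no bracket -> illegal
(4,1): flips 1 -> legal
(5,1): flips 1 -> legal
(5,3): no bracket -> illegal
(6,1): flips 1 -> legal
(6,3): no bracket -> illegal
(7,1): no bracket -> illegal
(7,2): no bracket -> illegal
(7,3): no bracket -> illegal
B mobility = 3
-- W to move --
(1,2): no bracket -> illegal
(1,3): no bracket -> illegal
(1,4): no bracket -> illegal
(2,2): no bracket -> illegal
(2,4): flips 1 -> legal
(2,5): flips 2 -> legal
(3,2): no bracket -> illegal
(3,5): no bracket -> illegal
(3,6): no bracket -> illegal
(4,6): flips 3 -> legal
(5,3): no bracket -> illegal
(5,4): no bracket -> illegal
(5,5): no bracket -> illegal
(5,6): no bracket -> illegal
W mobility = 3

Answer: B=3 W=3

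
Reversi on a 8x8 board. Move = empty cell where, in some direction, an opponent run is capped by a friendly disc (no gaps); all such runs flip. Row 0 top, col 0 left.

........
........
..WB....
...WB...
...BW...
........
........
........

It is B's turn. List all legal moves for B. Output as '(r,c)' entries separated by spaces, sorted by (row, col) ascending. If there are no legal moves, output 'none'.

Answer: (2,1) (3,2) (4,5) (5,4)

Derivation:
(1,1): no bracket -> illegal
(1,2): no bracket -> illegal
(1,3): no bracket -> illegal
(2,1): flips 1 -> legal
(2,4): no bracket -> illegal
(3,1): no bracket -> illegal
(3,2): flips 1 -> legal
(3,5): no bracket -> illegal
(4,2): no bracket -> illegal
(4,5): flips 1 -> legal
(5,3): no bracket -> illegal
(5,4): flips 1 -> legal
(5,5): no bracket -> illegal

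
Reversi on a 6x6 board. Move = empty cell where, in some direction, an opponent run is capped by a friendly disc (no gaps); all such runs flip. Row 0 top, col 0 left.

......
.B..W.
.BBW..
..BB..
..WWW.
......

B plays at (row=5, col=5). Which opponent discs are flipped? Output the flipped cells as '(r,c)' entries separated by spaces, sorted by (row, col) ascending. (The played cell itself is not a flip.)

Answer: (4,4)

Derivation:
Dir NW: opp run (4,4) capped by B -> flip
Dir N: first cell '.' (not opp) -> no flip
Dir NE: edge -> no flip
Dir W: first cell '.' (not opp) -> no flip
Dir E: edge -> no flip
Dir SW: edge -> no flip
Dir S: edge -> no flip
Dir SE: edge -> no flip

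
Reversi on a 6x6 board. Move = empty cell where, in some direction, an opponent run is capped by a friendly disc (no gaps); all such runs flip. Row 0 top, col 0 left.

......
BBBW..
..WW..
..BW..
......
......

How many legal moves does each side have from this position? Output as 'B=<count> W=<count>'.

Answer: B=3 W=6

Derivation:
-- B to move --
(0,2): no bracket -> illegal
(0,3): no bracket -> illegal
(0,4): no bracket -> illegal
(1,4): flips 2 -> legal
(2,1): no bracket -> illegal
(2,4): no bracket -> illegal
(3,1): no bracket -> illegal
(3,4): flips 2 -> legal
(4,2): no bracket -> illegal
(4,3): no bracket -> illegal
(4,4): flips 2 -> legal
B mobility = 3
-- W to move --
(0,0): flips 1 -> legal
(0,1): flips 1 -> legal
(0,2): flips 1 -> legal
(0,3): no bracket -> illegal
(2,0): no bracket -> illegal
(2,1): no bracket -> illegal
(3,1): flips 1 -> legal
(4,1): flips 1 -> legal
(4,2): flips 1 -> legal
(4,3): no bracket -> illegal
W mobility = 6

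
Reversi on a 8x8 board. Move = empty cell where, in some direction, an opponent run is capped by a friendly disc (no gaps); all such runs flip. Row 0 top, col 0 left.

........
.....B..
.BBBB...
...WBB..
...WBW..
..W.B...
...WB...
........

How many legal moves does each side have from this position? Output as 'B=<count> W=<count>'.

-- B to move --
(3,2): flips 2 -> legal
(3,6): flips 1 -> legal
(4,1): no bracket -> illegal
(4,2): flips 2 -> legal
(4,6): flips 1 -> legal
(5,1): no bracket -> illegal
(5,3): flips 2 -> legal
(5,5): flips 1 -> legal
(5,6): flips 1 -> legal
(6,1): flips 2 -> legal
(6,2): flips 1 -> legal
(7,2): flips 1 -> legal
(7,3): no bracket -> illegal
(7,4): no bracket -> illegal
B mobility = 10
-- W to move --
(0,4): no bracket -> illegal
(0,5): no bracket -> illegal
(0,6): flips 2 -> legal
(1,0): no bracket -> illegal
(1,1): flips 1 -> legal
(1,2): flips 2 -> legal
(1,3): flips 1 -> legal
(1,4): no bracket -> illegal
(1,6): no bracket -> illegal
(2,0): no bracket -> illegal
(2,5): flips 2 -> legal
(2,6): no bracket -> illegal
(3,0): no bracket -> illegal
(3,1): no bracket -> illegal
(3,2): no bracket -> illegal
(3,6): flips 2 -> legal
(4,6): no bracket -> illegal
(5,3): no bracket -> illegal
(5,5): flips 1 -> legal
(6,5): flips 2 -> legal
(7,3): no bracket -> illegal
(7,4): no bracket -> illegal
(7,5): no bracket -> illegal
W mobility = 8

Answer: B=10 W=8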